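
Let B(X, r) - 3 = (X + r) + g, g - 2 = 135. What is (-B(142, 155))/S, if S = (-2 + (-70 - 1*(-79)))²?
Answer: -437/49 ≈ -8.9184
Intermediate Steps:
g = 137 (g = 2 + 135 = 137)
B(X, r) = 140 + X + r (B(X, r) = 3 + ((X + r) + 137) = 3 + (137 + X + r) = 140 + X + r)
S = 49 (S = (-2 + (-70 + 79))² = (-2 + 9)² = 7² = 49)
(-B(142, 155))/S = -(140 + 142 + 155)/49 = -1*437*(1/49) = -437*1/49 = -437/49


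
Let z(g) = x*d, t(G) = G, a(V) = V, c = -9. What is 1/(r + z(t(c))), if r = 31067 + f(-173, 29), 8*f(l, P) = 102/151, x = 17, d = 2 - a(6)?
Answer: 604/18723447 ≈ 3.2259e-5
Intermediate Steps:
d = -4 (d = 2 - 1*6 = 2 - 6 = -4)
f(l, P) = 51/604 (f(l, P) = (102/151)/8 = (102*(1/151))/8 = (⅛)*(102/151) = 51/604)
z(g) = -68 (z(g) = 17*(-4) = -68)
r = 18764519/604 (r = 31067 + 51/604 = 18764519/604 ≈ 31067.)
1/(r + z(t(c))) = 1/(18764519/604 - 68) = 1/(18723447/604) = 604/18723447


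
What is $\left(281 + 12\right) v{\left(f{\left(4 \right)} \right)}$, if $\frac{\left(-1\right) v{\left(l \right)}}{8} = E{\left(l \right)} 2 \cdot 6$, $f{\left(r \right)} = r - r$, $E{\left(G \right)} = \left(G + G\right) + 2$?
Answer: $-56256$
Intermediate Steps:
$E{\left(G \right)} = 2 + 2 G$ ($E{\left(G \right)} = 2 G + 2 = 2 + 2 G$)
$f{\left(r \right)} = 0$
$v{\left(l \right)} = -192 - 192 l$ ($v{\left(l \right)} = - 8 \left(2 + 2 l\right) 2 \cdot 6 = - 8 \left(4 + 4 l\right) 6 = - 8 \left(24 + 24 l\right) = -192 - 192 l$)
$\left(281 + 12\right) v{\left(f{\left(4 \right)} \right)} = \left(281 + 12\right) \left(-192 - 0\right) = 293 \left(-192 + 0\right) = 293 \left(-192\right) = -56256$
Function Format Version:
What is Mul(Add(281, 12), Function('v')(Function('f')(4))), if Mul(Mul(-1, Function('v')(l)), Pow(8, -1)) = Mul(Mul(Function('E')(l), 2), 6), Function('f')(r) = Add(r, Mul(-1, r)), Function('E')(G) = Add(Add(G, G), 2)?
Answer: -56256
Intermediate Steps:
Function('E')(G) = Add(2, Mul(2, G)) (Function('E')(G) = Add(Mul(2, G), 2) = Add(2, Mul(2, G)))
Function('f')(r) = 0
Function('v')(l) = Add(-192, Mul(-192, l)) (Function('v')(l) = Mul(-8, Mul(Mul(Add(2, Mul(2, l)), 2), 6)) = Mul(-8, Mul(Add(4, Mul(4, l)), 6)) = Mul(-8, Add(24, Mul(24, l))) = Add(-192, Mul(-192, l)))
Mul(Add(281, 12), Function('v')(Function('f')(4))) = Mul(Add(281, 12), Add(-192, Mul(-192, 0))) = Mul(293, Add(-192, 0)) = Mul(293, -192) = -56256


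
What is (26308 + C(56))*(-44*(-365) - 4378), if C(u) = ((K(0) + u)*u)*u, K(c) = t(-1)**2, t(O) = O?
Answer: 2395510920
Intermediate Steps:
K(c) = 1 (K(c) = (-1)**2 = 1)
C(u) = u**2*(1 + u) (C(u) = ((1 + u)*u)*u = (u*(1 + u))*u = u**2*(1 + u))
(26308 + C(56))*(-44*(-365) - 4378) = (26308 + 56**2*(1 + 56))*(-44*(-365) - 4378) = (26308 + 3136*57)*(16060 - 4378) = (26308 + 178752)*11682 = 205060*11682 = 2395510920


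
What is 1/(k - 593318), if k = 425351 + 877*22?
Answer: -1/148673 ≈ -6.7262e-6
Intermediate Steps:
k = 444645 (k = 425351 + 19294 = 444645)
1/(k - 593318) = 1/(444645 - 593318) = 1/(-148673) = -1/148673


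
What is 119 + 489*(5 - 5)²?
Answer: 119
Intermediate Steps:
119 + 489*(5 - 5)² = 119 + 489*0² = 119 + 489*0 = 119 + 0 = 119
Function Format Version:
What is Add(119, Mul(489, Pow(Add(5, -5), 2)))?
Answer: 119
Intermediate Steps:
Add(119, Mul(489, Pow(Add(5, -5), 2))) = Add(119, Mul(489, Pow(0, 2))) = Add(119, Mul(489, 0)) = Add(119, 0) = 119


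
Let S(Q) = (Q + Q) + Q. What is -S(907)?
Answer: -2721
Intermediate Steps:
S(Q) = 3*Q (S(Q) = 2*Q + Q = 3*Q)
-S(907) = -3*907 = -1*2721 = -2721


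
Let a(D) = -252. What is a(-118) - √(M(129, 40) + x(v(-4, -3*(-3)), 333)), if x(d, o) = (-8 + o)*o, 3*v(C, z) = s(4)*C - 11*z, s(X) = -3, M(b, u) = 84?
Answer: -252 - √108309 ≈ -581.10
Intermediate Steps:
v(C, z) = -C - 11*z/3 (v(C, z) = (-3*C - 11*z)/3 = (-11*z - 3*C)/3 = -C - 11*z/3)
x(d, o) = o*(-8 + o)
a(-118) - √(M(129, 40) + x(v(-4, -3*(-3)), 333)) = -252 - √(84 + 333*(-8 + 333)) = -252 - √(84 + 333*325) = -252 - √(84 + 108225) = -252 - √108309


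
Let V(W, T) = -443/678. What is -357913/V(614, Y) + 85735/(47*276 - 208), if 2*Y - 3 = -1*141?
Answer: 3097414219301/5654452 ≈ 5.4778e+5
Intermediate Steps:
Y = -69 (Y = 3/2 + (-1*141)/2 = 3/2 + (½)*(-141) = 3/2 - 141/2 = -69)
V(W, T) = -443/678 (V(W, T) = -443*1/678 = -443/678)
-357913/V(614, Y) + 85735/(47*276 - 208) = -357913/(-443/678) + 85735/(47*276 - 208) = -357913*(-678/443) + 85735/(12972 - 208) = 242665014/443 + 85735/12764 = 3097414219301/5654452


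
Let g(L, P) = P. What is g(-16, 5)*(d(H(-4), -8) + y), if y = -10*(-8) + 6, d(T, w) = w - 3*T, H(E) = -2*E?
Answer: 270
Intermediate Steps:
y = 86 (y = 80 + 6 = 86)
g(-16, 5)*(d(H(-4), -8) + y) = 5*((-8 - (-6)*(-4)) + 86) = 5*((-8 - 3*8) + 86) = 5*((-8 - 24) + 86) = 5*(-32 + 86) = 5*54 = 270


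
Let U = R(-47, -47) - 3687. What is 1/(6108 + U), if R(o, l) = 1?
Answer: 1/2422 ≈ 0.00041288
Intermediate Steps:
U = -3686 (U = 1 - 3687 = -3686)
1/(6108 + U) = 1/(6108 - 3686) = 1/2422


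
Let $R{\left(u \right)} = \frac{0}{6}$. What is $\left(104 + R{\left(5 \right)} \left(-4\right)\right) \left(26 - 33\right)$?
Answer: $-728$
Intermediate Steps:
$R{\left(u \right)} = 0$ ($R{\left(u \right)} = 0 \cdot \frac{1}{6} = 0$)
$\left(104 + R{\left(5 \right)} \left(-4\right)\right) \left(26 - 33\right) = \left(104 + 0 \left(-4\right)\right) \left(26 - 33\right) = \left(104 + 0\right) \left(-7\right) = 104 \left(-7\right) = -728$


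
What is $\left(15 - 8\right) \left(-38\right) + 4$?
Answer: $-262$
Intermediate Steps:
$\left(15 - 8\right) \left(-38\right) + 4 = 7 \left(-38\right) + 4 = -266 + 4 = -262$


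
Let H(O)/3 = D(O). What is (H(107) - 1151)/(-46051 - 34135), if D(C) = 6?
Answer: 1133/80186 ≈ 0.014130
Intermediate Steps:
H(O) = 18 (H(O) = 3*6 = 18)
(H(107) - 1151)/(-46051 - 34135) = (18 - 1151)/(-46051 - 34135) = -1133/(-80186) = -1133*(-1/80186) = 1133/80186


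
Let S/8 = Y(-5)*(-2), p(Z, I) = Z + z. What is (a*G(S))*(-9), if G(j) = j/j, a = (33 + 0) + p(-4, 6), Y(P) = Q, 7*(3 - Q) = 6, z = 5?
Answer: -306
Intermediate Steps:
Q = 15/7 (Q = 3 - ⅐*6 = 3 - 6/7 = 15/7 ≈ 2.1429)
p(Z, I) = 5 + Z (p(Z, I) = Z + 5 = 5 + Z)
Y(P) = 15/7
S = -240/7 (S = 8*((15/7)*(-2)) = 8*(-30/7) = -240/7 ≈ -34.286)
a = 34 (a = (33 + 0) + (5 - 4) = 33 + 1 = 34)
G(j) = 1
(a*G(S))*(-9) = (34*1)*(-9) = 34*(-9) = -306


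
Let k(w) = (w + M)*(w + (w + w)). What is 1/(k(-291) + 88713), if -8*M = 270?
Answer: 4/1488879 ≈ 2.6866e-6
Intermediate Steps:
M = -135/4 (M = -1/8*270 = -135/4 ≈ -33.750)
k(w) = 3*w*(-135/4 + w) (k(w) = (w - 135/4)*(w + (w + w)) = (-135/4 + w)*(w + 2*w) = (-135/4 + w)*(3*w) = 3*w*(-135/4 + w))
1/(k(-291) + 88713) = 1/((3/4)*(-291)*(-135 + 4*(-291)) + 88713) = 1/((3/4)*(-291)*(-135 - 1164) + 88713) = 1/((3/4)*(-291)*(-1299) + 88713) = 1/(1134027/4 + 88713) = 1/(1488879/4) = 4/1488879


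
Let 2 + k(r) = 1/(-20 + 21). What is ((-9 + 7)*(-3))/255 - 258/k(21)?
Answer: 21932/85 ≈ 258.02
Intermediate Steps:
k(r) = -1 (k(r) = -2 + 1/(-20 + 21) = -2 + 1/1 = -2 + 1 = -1)
((-9 + 7)*(-3))/255 - 258/k(21) = ((-9 + 7)*(-3))/255 - 258/(-1) = -2*(-3)*(1/255) - 258*(-1) = 6*(1/255) + 258 = 2/85 + 258 = 21932/85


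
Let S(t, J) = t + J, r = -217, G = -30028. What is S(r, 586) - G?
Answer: 30397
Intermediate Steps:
S(t, J) = J + t
S(r, 586) - G = (586 - 217) - 1*(-30028) = 369 + 30028 = 30397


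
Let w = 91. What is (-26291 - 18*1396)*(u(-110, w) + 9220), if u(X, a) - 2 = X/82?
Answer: -19438798693/41 ≈ -4.7412e+8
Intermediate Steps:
u(X, a) = 2 + X/82
(-26291 - 18*1396)*(u(-110, w) + 9220) = (-26291 - 18*1396)*((2 + (1/82)*(-110)) + 9220) = (-26291 - 25128)*((2 - 55/41) + 9220) = -51419*(27/41 + 9220) = -51419*378047/41 = -19438798693/41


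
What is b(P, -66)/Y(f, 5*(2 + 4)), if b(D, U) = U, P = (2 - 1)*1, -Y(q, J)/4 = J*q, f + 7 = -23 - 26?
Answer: -11/1120 ≈ -0.0098214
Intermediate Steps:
f = -56 (f = -7 + (-23 - 26) = -7 - 49 = -56)
Y(q, J) = -4*J*q
P = 1 (P = 1*1 = 1)
b(P, -66)/Y(f, 5*(2 + 4)) = -66*1/(1120*(2 + 4)) = -66/((-4*5*6*(-56))) = -66/((-4*30*(-56))) = -66/6720 = -66*1/6720 = -11/1120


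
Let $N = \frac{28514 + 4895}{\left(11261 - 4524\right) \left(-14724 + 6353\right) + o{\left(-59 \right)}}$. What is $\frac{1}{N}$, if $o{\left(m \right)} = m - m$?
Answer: $- \frac{56395427}{33409} \approx -1688.0$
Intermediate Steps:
$o{\left(m \right)} = 0$
$N = - \frac{33409}{56395427}$ ($N = \frac{28514 + 4895}{\left(11261 - 4524\right) \left(-14724 + 6353\right) + 0} = \frac{33409}{6737 \left(-8371\right) + 0} = \frac{33409}{-56395427 + 0} = \frac{33409}{-56395427} = 33409 \left(- \frac{1}{56395427}\right) = - \frac{33409}{56395427} \approx -0.00059241$)
$\frac{1}{N} = \frac{1}{- \frac{33409}{56395427}} = - \frac{56395427}{33409}$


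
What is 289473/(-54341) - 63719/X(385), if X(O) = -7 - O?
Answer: 68348587/434728 ≈ 157.22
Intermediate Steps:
289473/(-54341) - 63719/X(385) = 289473/(-54341) - 63719/(-7 - 1*385) = 289473*(-1/54341) - 63719/(-7 - 385) = -289473/54341 - 63719/(-392) = -289473/54341 - 63719*(-1/392) = -289473/54341 + 63719/392 = 68348587/434728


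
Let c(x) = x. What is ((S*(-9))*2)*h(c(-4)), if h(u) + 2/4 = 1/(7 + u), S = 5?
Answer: 15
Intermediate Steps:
h(u) = -½ + 1/(7 + u)
((S*(-9))*2)*h(c(-4)) = ((5*(-9))*2)*((-5 - 1*(-4))/(2*(7 - 4))) = (-45*2)*((½)*(-5 + 4)/3) = -45*(-1)/3 = -90*(-⅙) = 15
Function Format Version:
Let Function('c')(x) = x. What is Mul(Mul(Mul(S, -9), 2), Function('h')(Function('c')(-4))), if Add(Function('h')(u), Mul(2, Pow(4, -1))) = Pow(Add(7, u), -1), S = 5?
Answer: 15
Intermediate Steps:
Function('h')(u) = Add(Rational(-1, 2), Pow(Add(7, u), -1))
Mul(Mul(Mul(S, -9), 2), Function('h')(Function('c')(-4))) = Mul(Mul(Mul(5, -9), 2), Mul(Rational(1, 2), Pow(Add(7, -4), -1), Add(-5, Mul(-1, -4)))) = Mul(Mul(-45, 2), Mul(Rational(1, 2), Pow(3, -1), Add(-5, 4))) = Mul(-90, Mul(Rational(1, 2), Rational(1, 3), -1)) = Mul(-90, Rational(-1, 6)) = 15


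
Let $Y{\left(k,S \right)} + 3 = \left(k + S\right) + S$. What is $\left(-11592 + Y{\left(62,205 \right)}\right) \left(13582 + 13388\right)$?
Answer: $-299987310$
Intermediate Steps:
$Y{\left(k,S \right)} = -3 + k + 2 S$ ($Y{\left(k,S \right)} = -3 + \left(\left(k + S\right) + S\right) = -3 + \left(\left(S + k\right) + S\right) = -3 + \left(k + 2 S\right) = -3 + k + 2 S$)
$\left(-11592 + Y{\left(62,205 \right)}\right) \left(13582 + 13388\right) = \left(-11592 + \left(-3 + 62 + 2 \cdot 205\right)\right) \left(13582 + 13388\right) = \left(-11592 + \left(-3 + 62 + 410\right)\right) 26970 = \left(-11592 + 469\right) 26970 = \left(-11123\right) 26970 = -299987310$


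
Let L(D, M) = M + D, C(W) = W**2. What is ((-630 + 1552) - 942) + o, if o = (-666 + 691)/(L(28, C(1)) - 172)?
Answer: -2885/143 ≈ -20.175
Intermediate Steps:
L(D, M) = D + M
o = -25/143 (o = (-666 + 691)/((28 + 1**2) - 172) = 25/((28 + 1) - 172) = 25/(29 - 172) = 25/(-143) = 25*(-1/143) = -25/143 ≈ -0.17483)
((-630 + 1552) - 942) + o = ((-630 + 1552) - 942) - 25/143 = (922 - 942) - 25/143 = -20 - 25/143 = -2885/143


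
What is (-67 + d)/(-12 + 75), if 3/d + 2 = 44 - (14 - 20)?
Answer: -17/16 ≈ -1.0625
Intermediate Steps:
d = 1/16 (d = 3/(-2 + (44 - (14 - 20))) = 3/(-2 + (44 - 1*(-6))) = 3/(-2 + (44 + 6)) = 3/(-2 + 50) = 3/48 = 3*(1/48) = 1/16 ≈ 0.062500)
(-67 + d)/(-12 + 75) = (-67 + 1/16)/(-12 + 75) = -1071/16/63 = (1/63)*(-1071/16) = -17/16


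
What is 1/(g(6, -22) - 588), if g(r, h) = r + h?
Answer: -1/604 ≈ -0.0016556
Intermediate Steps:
g(r, h) = h + r
1/(g(6, -22) - 588) = 1/((-22 + 6) - 588) = 1/(-16 - 588) = 1/(-604) = -1/604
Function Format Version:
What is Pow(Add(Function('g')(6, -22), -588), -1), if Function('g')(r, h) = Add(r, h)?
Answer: Rational(-1, 604) ≈ -0.0016556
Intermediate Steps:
Function('g')(r, h) = Add(h, r)
Pow(Add(Function('g')(6, -22), -588), -1) = Pow(Add(Add(-22, 6), -588), -1) = Pow(Add(-16, -588), -1) = Pow(-604, -1) = Rational(-1, 604)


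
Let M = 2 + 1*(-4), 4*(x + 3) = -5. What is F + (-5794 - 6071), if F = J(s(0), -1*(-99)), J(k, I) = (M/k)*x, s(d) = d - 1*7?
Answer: -166127/14 ≈ -11866.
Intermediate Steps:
x = -17/4 (x = -3 + (¼)*(-5) = -3 - 5/4 = -17/4 ≈ -4.2500)
M = -2 (M = 2 - 4 = -2)
s(d) = -7 + d (s(d) = d - 7 = -7 + d)
J(k, I) = 17/(2*k) (J(k, I) = -2/k*(-17/4) = 17/(2*k))
F = -17/14 (F = 17/(2*(-7 + 0)) = (17/2)/(-7) = (17/2)*(-⅐) = -17/14 ≈ -1.2143)
F + (-5794 - 6071) = -17/14 + (-5794 - 6071) = -17/14 - 11865 = -166127/14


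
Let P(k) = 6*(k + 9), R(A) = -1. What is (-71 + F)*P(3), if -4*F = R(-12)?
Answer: -5094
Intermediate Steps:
F = ¼ (F = -¼*(-1) = ¼ ≈ 0.25000)
P(k) = 54 + 6*k (P(k) = 6*(9 + k) = 54 + 6*k)
(-71 + F)*P(3) = (-71 + ¼)*(54 + 6*3) = -283*(54 + 18)/4 = -283/4*72 = -5094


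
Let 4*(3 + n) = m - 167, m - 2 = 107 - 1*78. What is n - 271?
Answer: -308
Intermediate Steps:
m = 31 (m = 2 + (107 - 1*78) = 2 + (107 - 78) = 2 + 29 = 31)
n = -37 (n = -3 + (31 - 167)/4 = -3 + (1/4)*(-136) = -3 - 34 = -37)
n - 271 = -37 - 271 = -308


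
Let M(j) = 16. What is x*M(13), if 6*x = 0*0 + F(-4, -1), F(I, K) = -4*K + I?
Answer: 0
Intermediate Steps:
F(I, K) = I - 4*K
x = 0 (x = (0*0 + (-4 - 4*(-1)))/6 = (0 + (-4 + 4))/6 = (0 + 0)/6 = (⅙)*0 = 0)
x*M(13) = 0*16 = 0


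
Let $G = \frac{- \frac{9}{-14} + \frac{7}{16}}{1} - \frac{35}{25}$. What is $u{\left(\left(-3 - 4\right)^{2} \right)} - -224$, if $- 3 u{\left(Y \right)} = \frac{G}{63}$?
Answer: $\frac{23708339}{105840} \approx 224.0$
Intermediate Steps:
$G = - \frac{179}{560}$ ($G = \left(\left(-9\right) \left(- \frac{1}{14}\right) + 7 \cdot \frac{1}{16}\right) 1 - \frac{7}{5} = \left(\frac{9}{14} + \frac{7}{16}\right) 1 - \frac{7}{5} = \frac{121}{112} \cdot 1 - \frac{7}{5} = \frac{121}{112} - \frac{7}{5} = - \frac{179}{560} \approx -0.31964$)
$u{\left(Y \right)} = \frac{179}{105840}$ ($u{\left(Y \right)} = - \frac{\left(- \frac{179}{560}\right) \frac{1}{63}}{3} = \left(- \frac{1}{3}\right) \left(- \frac{179}{35280}\right) = \frac{179}{105840}$)
$u{\left(\left(-3 - 4\right)^{2} \right)} - -224 = \frac{179}{105840} - -224 = \frac{179}{105840} + 224 = \frac{23708339}{105840}$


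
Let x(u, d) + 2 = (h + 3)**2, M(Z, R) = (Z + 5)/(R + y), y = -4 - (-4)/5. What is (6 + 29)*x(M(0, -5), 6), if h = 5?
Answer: 2170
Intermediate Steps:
y = -16/5 (y = -4 - (-4)/5 = -4 - 1*(-4/5) = -4 + 4/5 = -16/5 ≈ -3.2000)
M(Z, R) = (5 + Z)/(-16/5 + R) (M(Z, R) = (Z + 5)/(R - 16/5) = (5 + Z)/(-16/5 + R))
x(u, d) = 62 (x(u, d) = -2 + (5 + 3)**2 = -2 + 8**2 = -2 + 64 = 62)
(6 + 29)*x(M(0, -5), 6) = (6 + 29)*62 = 35*62 = 2170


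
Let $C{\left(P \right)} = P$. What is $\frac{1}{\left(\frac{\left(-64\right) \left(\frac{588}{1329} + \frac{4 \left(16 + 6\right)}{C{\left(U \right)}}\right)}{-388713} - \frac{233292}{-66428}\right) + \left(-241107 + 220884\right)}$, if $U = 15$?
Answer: $- \frac{42895845876195}{867331998409805078} \approx -4.9457 \cdot 10^{-5}$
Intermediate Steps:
$\frac{1}{\left(\frac{\left(-64\right) \left(\frac{588}{1329} + \frac{4 \left(16 + 6\right)}{C{\left(U \right)}}\right)}{-388713} - \frac{233292}{-66428}\right) + \left(-241107 + 220884\right)} = \frac{1}{\left(\frac{\left(-64\right) \left(\frac{588}{1329} + \frac{4 \left(16 + 6\right)}{15}\right)}{-388713} - \frac{233292}{-66428}\right) + \left(-241107 + 220884\right)} = \frac{1}{\left(- 64 \left(588 \cdot \frac{1}{1329} + 4 \cdot 22 \cdot \frac{1}{15}\right) \left(- \frac{1}{388713}\right) - - \frac{58323}{16607}\right) - 20223} = \frac{1}{\left(- 64 \left(\frac{196}{443} + 88 \cdot \frac{1}{15}\right) \left(- \frac{1}{388713}\right) + \frac{58323}{16607}\right) - 20223} = \frac{1}{\left(- 64 \left(\frac{196}{443} + \frac{88}{15}\right) \left(- \frac{1}{388713}\right) + \frac{58323}{16607}\right) - 20223} = \frac{1}{\left(\left(-64\right) \frac{41924}{6645} \left(- \frac{1}{388713}\right) + \frac{58323}{16607}\right) - 20223} = \frac{1}{\left(\left(- \frac{2683136}{6645}\right) \left(- \frac{1}{388713}\right) + \frac{58323}{16607}\right) - 20223} = \frac{1}{\left(\frac{2683136}{2582997885} + \frac{58323}{16607}\right) - 20223} = \frac{1}{\frac{150692744486407}{42895845876195} - 20223} = \frac{1}{- \frac{867331998409805078}{42895845876195}} = - \frac{42895845876195}{867331998409805078}$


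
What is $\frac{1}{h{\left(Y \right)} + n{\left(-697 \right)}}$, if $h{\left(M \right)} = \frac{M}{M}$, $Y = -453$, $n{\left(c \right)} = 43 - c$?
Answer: $\frac{1}{741} \approx 0.0013495$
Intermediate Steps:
$h{\left(M \right)} = 1$
$\frac{1}{h{\left(Y \right)} + n{\left(-697 \right)}} = \frac{1}{1 + \left(43 - -697\right)} = \frac{1}{1 + \left(43 + 697\right)} = \frac{1}{1 + 740} = \frac{1}{741}$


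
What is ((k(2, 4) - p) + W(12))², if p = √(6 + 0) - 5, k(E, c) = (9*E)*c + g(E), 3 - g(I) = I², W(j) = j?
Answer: (88 - √6)² ≈ 7318.9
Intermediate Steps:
g(I) = 3 - I²
k(E, c) = 3 - E² + 9*E*c (k(E, c) = (9*E)*c + (3 - E²) = 9*E*c + (3 - E²) = 3 - E² + 9*E*c)
p = -5 + √6 (p = √6 - 5 = -5 + √6 ≈ -2.5505)
((k(2, 4) - p) + W(12))² = (((3 - 1*2² + 9*2*4) - (-5 + √6)) + 12)² = (((3 - 1*4 + 72) + (5 - √6)) + 12)² = (((3 - 4 + 72) + (5 - √6)) + 12)² = ((71 + (5 - √6)) + 12)² = ((76 - √6) + 12)² = (88 - √6)²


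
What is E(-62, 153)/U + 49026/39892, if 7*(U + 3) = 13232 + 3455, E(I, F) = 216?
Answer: 219346005/166210018 ≈ 1.3197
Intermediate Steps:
U = 16666/7 (U = -3 + (13232 + 3455)/7 = -3 + (1/7)*16687 = -3 + 16687/7 = 16666/7 ≈ 2380.9)
E(-62, 153)/U + 49026/39892 = 216/(16666/7) + 49026/39892 = 216*(7/16666) + 49026*(1/39892) = 756/8333 + 24513/19946 = 219346005/166210018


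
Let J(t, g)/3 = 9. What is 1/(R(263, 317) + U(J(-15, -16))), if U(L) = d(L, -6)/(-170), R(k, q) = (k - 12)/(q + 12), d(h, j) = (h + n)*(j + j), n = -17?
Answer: 5593/8215 ≈ 0.68083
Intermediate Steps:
J(t, g) = 27 (J(t, g) = 3*9 = 27)
d(h, j) = 2*j*(-17 + h) (d(h, j) = (h - 17)*(j + j) = (-17 + h)*(2*j) = 2*j*(-17 + h))
R(k, q) = (-12 + k)/(12 + q)
U(L) = -6/5 + 6*L/85 (U(L) = (2*(-6)*(-17 + L))/(-170) = (204 - 12*L)*(-1/170) = -6/5 + 6*L/85)
1/(R(263, 317) + U(J(-15, -16))) = 1/((-12 + 263)/(12 + 317) + (-6/5 + (6/85)*27)) = 1/(251/329 + (-6/5 + 162/85)) = 1/((1/329)*251 + 12/17) = 1/(251/329 + 12/17) = 1/(8215/5593) = 5593/8215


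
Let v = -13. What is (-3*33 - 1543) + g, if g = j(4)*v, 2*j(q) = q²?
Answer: -1746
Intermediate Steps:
j(q) = q²/2
g = -104 (g = ((½)*4²)*(-13) = ((½)*16)*(-13) = 8*(-13) = -104)
(-3*33 - 1543) + g = (-3*33 - 1543) - 104 = (-99 - 1543) - 104 = -1642 - 104 = -1746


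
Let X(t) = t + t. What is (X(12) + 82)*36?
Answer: 3816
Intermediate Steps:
X(t) = 2*t
(X(12) + 82)*36 = (2*12 + 82)*36 = (24 + 82)*36 = 106*36 = 3816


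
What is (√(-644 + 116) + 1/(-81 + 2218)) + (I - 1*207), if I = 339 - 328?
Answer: -418851/2137 + 4*I*√33 ≈ -196.0 + 22.978*I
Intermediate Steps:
I = 11
(√(-644 + 116) + 1/(-81 + 2218)) + (I - 1*207) = (√(-644 + 116) + 1/(-81 + 2218)) + (11 - 1*207) = (√(-528) + 1/2137) + (11 - 207) = (4*I*√33 + 1/2137) - 196 = (1/2137 + 4*I*√33) - 196 = -418851/2137 + 4*I*√33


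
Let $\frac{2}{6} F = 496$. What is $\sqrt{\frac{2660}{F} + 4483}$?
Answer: $\frac{\sqrt{155155713}}{186} \approx 66.969$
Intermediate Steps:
$F = 1488$ ($F = 3 \cdot 496 = 1488$)
$\sqrt{\frac{2660}{F} + 4483} = \sqrt{\frac{2660}{1488} + 4483} = \sqrt{2660 \cdot \frac{1}{1488} + 4483} = \sqrt{\frac{665}{372} + 4483} = \sqrt{\frac{1668341}{372}} = \frac{\sqrt{155155713}}{186}$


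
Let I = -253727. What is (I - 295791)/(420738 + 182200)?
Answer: -274759/301469 ≈ -0.91140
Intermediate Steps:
(I - 295791)/(420738 + 182200) = (-253727 - 295791)/(420738 + 182200) = -549518/602938 = -549518*1/602938 = -274759/301469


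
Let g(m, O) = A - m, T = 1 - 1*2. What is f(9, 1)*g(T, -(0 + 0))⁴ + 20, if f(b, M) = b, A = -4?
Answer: 749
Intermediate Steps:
T = -1 (T = 1 - 2 = -1)
g(m, O) = -4 - m
f(9, 1)*g(T, -(0 + 0))⁴ + 20 = 9*(-4 - 1*(-1))⁴ + 20 = 9*(-4 + 1)⁴ + 20 = 9*(-3)⁴ + 20 = 9*81 + 20 = 729 + 20 = 749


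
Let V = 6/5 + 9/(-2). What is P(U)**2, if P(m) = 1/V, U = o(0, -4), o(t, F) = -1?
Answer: 100/1089 ≈ 0.091827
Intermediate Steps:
U = -1
V = -33/10 (V = 6*(1/5) + 9*(-1/2) = 6/5 - 9/2 = -33/10 ≈ -3.3000)
P(m) = -10/33 (P(m) = 1/(-33/10) = -10/33)
P(U)**2 = (-10/33)**2 = 100/1089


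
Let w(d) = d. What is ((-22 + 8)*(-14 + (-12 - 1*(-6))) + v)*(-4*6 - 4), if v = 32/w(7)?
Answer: -7968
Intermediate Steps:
v = 32/7 ≈ 4.5714
((-22 + 8)*(-14 + (-12 - 1*(-6))) + v)*(-4*6 - 4) = ((-22 + 8)*(-14 + (-12 - 1*(-6))) + 32/7)*(-4*6 - 4) = (-14*(-14 + (-12 + 6)) + 32/7)*(-24 - 4) = (-14*(-14 - 6) + 32/7)*(-28) = (-14*(-20) + 32/7)*(-28) = (280 + 32/7)*(-28) = (1992/7)*(-28) = -7968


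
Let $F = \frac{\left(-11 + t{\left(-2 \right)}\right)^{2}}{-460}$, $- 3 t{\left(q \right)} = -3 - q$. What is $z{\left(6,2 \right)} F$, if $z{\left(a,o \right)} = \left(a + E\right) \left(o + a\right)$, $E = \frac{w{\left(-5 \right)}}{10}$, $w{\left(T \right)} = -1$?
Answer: $- \frac{60416}{5175} \approx -11.675$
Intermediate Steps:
$t{\left(q \right)} = 1 + \frac{q}{3}$ ($t{\left(q \right)} = - \frac{-3 - q}{3} = 1 + \frac{q}{3}$)
$E = - \frac{1}{10} \approx -0.1$
$z{\left(a,o \right)} = \left(- \frac{1}{10} + a\right) \left(a + o\right)$ ($z{\left(a,o \right)} = \left(a - \frac{1}{10}\right) \left(o + a\right) = \left(- \frac{1}{10} + a\right) \left(a + o\right)$)
$F = - \frac{256}{1035}$ ($F = \frac{\left(-11 + \left(1 + \frac{1}{3} \left(-2\right)\right)\right)^{2}}{-460} = \left(-11 + \left(1 - \frac{2}{3}\right)\right)^{2} \left(- \frac{1}{460}\right) = \left(-11 + \frac{1}{3}\right)^{2} \left(- \frac{1}{460}\right) = \left(- \frac{32}{3}\right)^{2} \left(- \frac{1}{460}\right) = \frac{1024}{9} \left(- \frac{1}{460}\right) = - \frac{256}{1035} \approx -0.24734$)
$z{\left(6,2 \right)} F = \left(6^{2} - \frac{3}{5} - \frac{1}{5} + 6 \cdot 2\right) \left(- \frac{256}{1035}\right) = \left(36 - \frac{3}{5} - \frac{1}{5} + 12\right) \left(- \frac{256}{1035}\right) = \frac{236}{5} \left(- \frac{256}{1035}\right) = - \frac{60416}{5175}$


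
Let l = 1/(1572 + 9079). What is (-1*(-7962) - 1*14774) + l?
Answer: -72554611/10651 ≈ -6812.0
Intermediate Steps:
l = 1/10651 ≈ 9.3888e-5
(-1*(-7962) - 1*14774) + l = (-1*(-7962) - 1*14774) + 1/10651 = (7962 - 14774) + 1/10651 = -6812 + 1/10651 = -72554611/10651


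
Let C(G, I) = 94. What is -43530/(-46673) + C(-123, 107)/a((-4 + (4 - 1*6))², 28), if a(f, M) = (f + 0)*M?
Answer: 24132751/23523192 ≈ 1.0259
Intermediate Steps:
a(f, M) = M*f (a(f, M) = f*M = M*f)
-43530/(-46673) + C(-123, 107)/a((-4 + (4 - 1*6))², 28) = -43530/(-46673) + 94/((28*(-4 + (4 - 1*6))²)) = -43530*(-1/46673) + 94/((28*(-4 + (4 - 6))²)) = 43530/46673 + 94/((28*(-4 - 2)²)) = 43530/46673 + 94/((28*(-6)²)) = 43530/46673 + 94/((28*36)) = 43530/46673 + 94/1008 = 43530/46673 + 94*(1/1008) = 43530/46673 + 47/504 = 24132751/23523192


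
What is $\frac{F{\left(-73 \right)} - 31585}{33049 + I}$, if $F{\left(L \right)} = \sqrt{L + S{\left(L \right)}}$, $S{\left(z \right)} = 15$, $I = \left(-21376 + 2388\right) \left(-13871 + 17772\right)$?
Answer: $\frac{31585}{74039139} - \frac{i \sqrt{58}}{74039139} \approx 0.0004266 - 1.0286 \cdot 10^{-7} i$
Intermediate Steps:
$I = -74072188$ ($I = \left(-18988\right) 3901 = -74072188$)
$F{\left(L \right)} = \sqrt{15 + L}$ ($F{\left(L \right)} = \sqrt{L + 15} = \sqrt{15 + L}$)
$\frac{F{\left(-73 \right)} - 31585}{33049 + I} = \frac{\sqrt{15 - 73} - 31585}{33049 - 74072188} = \frac{\sqrt{-58} - 31585}{-74039139} = \left(i \sqrt{58} - 31585\right) \left(- \frac{1}{74039139}\right) = \left(-31585 + i \sqrt{58}\right) \left(- \frac{1}{74039139}\right) = \frac{31585}{74039139} - \frac{i \sqrt{58}}{74039139}$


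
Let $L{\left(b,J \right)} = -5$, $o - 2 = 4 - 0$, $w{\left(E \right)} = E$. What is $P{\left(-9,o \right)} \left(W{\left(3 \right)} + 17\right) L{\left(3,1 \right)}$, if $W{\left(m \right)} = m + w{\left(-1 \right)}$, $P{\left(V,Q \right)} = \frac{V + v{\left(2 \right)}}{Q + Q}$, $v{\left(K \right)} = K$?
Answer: $\frac{665}{12} \approx 55.417$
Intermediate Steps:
$o = 6$ ($o = 2 + \left(4 - 0\right) = 2 + \left(4 + 0\right) = 2 + 4 = 6$)
$P{\left(V,Q \right)} = \frac{2 + V}{2 Q}$ ($P{\left(V,Q \right)} = \frac{V + 2}{Q + Q} = \frac{2 + V}{2 Q}$)
$W{\left(m \right)} = -1 + m$ ($W{\left(m \right)} = m - 1 = -1 + m$)
$P{\left(-9,o \right)} \left(W{\left(3 \right)} + 17\right) L{\left(3,1 \right)} = \frac{2 - 9}{2 \cdot 6} \left(\left(-1 + 3\right) + 17\right) \left(-5\right) = \frac{1}{2} \cdot \frac{1}{6} \left(-7\right) \left(2 + 17\right) \left(-5\right) = - \frac{7 \cdot 19 \left(-5\right)}{12} = \left(- \frac{7}{12}\right) \left(-95\right) = \frac{665}{12}$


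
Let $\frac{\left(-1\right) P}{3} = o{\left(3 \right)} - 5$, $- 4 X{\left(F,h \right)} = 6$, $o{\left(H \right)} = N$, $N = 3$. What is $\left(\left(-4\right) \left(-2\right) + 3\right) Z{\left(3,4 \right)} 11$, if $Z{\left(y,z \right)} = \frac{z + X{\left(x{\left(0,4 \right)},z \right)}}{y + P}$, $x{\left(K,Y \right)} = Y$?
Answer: $\frac{605}{18} \approx 33.611$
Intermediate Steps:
$o{\left(H \right)} = 3$
$X{\left(F,h \right)} = - \frac{3}{2}$ ($X{\left(F,h \right)} = \left(- \frac{1}{4}\right) 6 = - \frac{3}{2}$)
$P = 6$ ($P = - 3 \left(3 - 5\right) = \left(-3\right) \left(-2\right) = 6$)
$Z{\left(y,z \right)} = \frac{- \frac{3}{2} + z}{6 + y}$ ($Z{\left(y,z \right)} = \frac{z - \frac{3}{2}}{y + 6} = \frac{- \frac{3}{2} + z}{6 + y}$)
$\left(\left(-4\right) \left(-2\right) + 3\right) Z{\left(3,4 \right)} 11 = \left(\left(-4\right) \left(-2\right) + 3\right) \frac{- \frac{3}{2} + 4}{6 + 3} \cdot 11 = \left(8 + 3\right) \frac{1}{9} \cdot \frac{5}{2} \cdot 11 = 11 \cdot \frac{1}{9} \cdot \frac{5}{2} \cdot 11 = 11 \cdot \frac{5}{18} \cdot 11 = \frac{55}{18} \cdot 11 = \frac{605}{18}$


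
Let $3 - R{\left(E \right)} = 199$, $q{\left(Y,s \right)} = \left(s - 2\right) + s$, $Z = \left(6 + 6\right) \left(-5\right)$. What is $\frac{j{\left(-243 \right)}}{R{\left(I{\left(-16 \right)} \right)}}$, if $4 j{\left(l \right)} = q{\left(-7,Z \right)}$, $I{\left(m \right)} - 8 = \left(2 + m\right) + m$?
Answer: $\frac{61}{392} \approx 0.15561$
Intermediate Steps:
$Z = -60$ ($Z = 12 \left(-5\right) = -60$)
$I{\left(m \right)} = 10 + 2 m$ ($I{\left(m \right)} = 8 + \left(\left(2 + m\right) + m\right) = 8 + \left(2 + 2 m\right) = 10 + 2 m$)
$q{\left(Y,s \right)} = -2 + 2 s$ ($q{\left(Y,s \right)} = \left(-2 + s\right) + s = -2 + 2 s$)
$R{\left(E \right)} = -196$ ($R{\left(E \right)} = 3 - 199 = -196$)
$j{\left(l \right)} = - \frac{61}{2}$ ($j{\left(l \right)} = \frac{-2 + 2 \left(-60\right)}{4} = \frac{-2 - 120}{4} = \frac{1}{4} \left(-122\right) = - \frac{61}{2}$)
$\frac{j{\left(-243 \right)}}{R{\left(I{\left(-16 \right)} \right)}} = - \frac{61}{2 \left(-196\right)} = \left(- \frac{61}{2}\right) \left(- \frac{1}{196}\right) = \frac{61}{392}$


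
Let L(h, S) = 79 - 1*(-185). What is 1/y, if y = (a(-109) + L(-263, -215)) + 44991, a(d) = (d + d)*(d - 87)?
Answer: 1/87983 ≈ 1.1366e-5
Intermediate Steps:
a(d) = 2*d*(-87 + d) (a(d) = (2*d)*(-87 + d) = 2*d*(-87 + d))
L(h, S) = 264 (L(h, S) = 79 + 185 = 264)
y = 87983 (y = (2*(-109)*(-87 - 109) + 264) + 44991 = (2*(-109)*(-196) + 264) + 44991 = (42728 + 264) + 44991 = 42992 + 44991 = 87983)
1/y = 1/87983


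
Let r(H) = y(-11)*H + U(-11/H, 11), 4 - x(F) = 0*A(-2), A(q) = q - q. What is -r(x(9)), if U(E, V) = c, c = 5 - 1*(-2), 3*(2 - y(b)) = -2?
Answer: -53/3 ≈ -17.667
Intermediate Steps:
y(b) = 8/3 (y(b) = 2 - 1/3*(-2) = 2 + 2/3 = 8/3)
A(q) = 0
c = 7 (c = 5 + 2 = 7)
x(F) = 4 (x(F) = 4 - 0*0 = 4 - 1*0 = 4 + 0 = 4)
U(E, V) = 7
r(H) = 7 + 8*H/3 (r(H) = 8*H/3 + 7 = 7 + 8*H/3)
-r(x(9)) = -(7 + (8/3)*4) = -(7 + 32/3) = -1*53/3 = -53/3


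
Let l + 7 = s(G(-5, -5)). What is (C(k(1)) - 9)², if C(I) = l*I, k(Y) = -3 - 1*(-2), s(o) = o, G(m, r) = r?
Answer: 9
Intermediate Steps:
l = -12 (l = -7 - 5 = -12)
k(Y) = -1 (k(Y) = -3 + 2 = -1)
C(I) = -12*I
(C(k(1)) - 9)² = (-12*(-1) - 9)² = (12 - 9)² = 3² = 9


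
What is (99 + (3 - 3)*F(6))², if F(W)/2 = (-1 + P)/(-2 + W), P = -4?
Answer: 9801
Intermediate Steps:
F(W) = -10/(-2 + W) (F(W) = 2*((-1 - 4)/(-2 + W)) = 2*(-5/(-2 + W)) = -10/(-2 + W))
(99 + (3 - 3)*F(6))² = (99 + (3 - 3)*(-10/(-2 + 6)))² = (99 + 0*(-10/4))² = (99 + 0*(-10*¼))² = (99 + 0*(-5/2))² = (99 + 0)² = 99² = 9801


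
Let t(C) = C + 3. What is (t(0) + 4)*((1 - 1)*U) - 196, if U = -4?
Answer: -196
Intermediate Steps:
t(C) = 3 + C
(t(0) + 4)*((1 - 1)*U) - 196 = ((3 + 0) + 4)*((1 - 1)*(-4)) - 196 = (3 + 4)*(0*(-4)) - 196 = 7*0 - 196 = 0 - 196 = -196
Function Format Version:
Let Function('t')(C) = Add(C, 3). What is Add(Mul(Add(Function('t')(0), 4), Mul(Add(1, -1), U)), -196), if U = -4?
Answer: -196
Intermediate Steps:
Function('t')(C) = Add(3, C)
Add(Mul(Add(Function('t')(0), 4), Mul(Add(1, -1), U)), -196) = Add(Mul(Add(Add(3, 0), 4), Mul(Add(1, -1), -4)), -196) = Add(Mul(Add(3, 4), Mul(0, -4)), -196) = Add(Mul(7, 0), -196) = Add(0, -196) = -196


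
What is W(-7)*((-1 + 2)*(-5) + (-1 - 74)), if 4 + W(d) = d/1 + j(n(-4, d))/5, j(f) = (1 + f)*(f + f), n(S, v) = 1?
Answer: 816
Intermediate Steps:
j(f) = 2*f*(1 + f) (j(f) = (1 + f)*(2*f) = 2*f*(1 + f))
W(d) = -16/5 + d (W(d) = -4 + (d/1 + (2*1*(1 + 1))/5) = -4 + (d*1 + (2*1*2)*(1/5)) = -4 + (d + 4*(1/5)) = -4 + (d + 4/5) = -4 + (4/5 + d) = -16/5 + d)
W(-7)*((-1 + 2)*(-5) + (-1 - 74)) = (-16/5 - 7)*((-1 + 2)*(-5) + (-1 - 74)) = -51*(1*(-5) - 75)/5 = -51*(-5 - 75)/5 = -51/5*(-80) = 816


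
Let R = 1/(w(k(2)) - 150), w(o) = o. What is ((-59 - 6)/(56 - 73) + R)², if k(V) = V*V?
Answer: 89737729/6160324 ≈ 14.567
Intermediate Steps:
k(V) = V²
R = -1/146 (R = 1/(2² - 150) = 1/(4 - 150) = 1/(-146) = -1/146 ≈ -0.0068493)
((-59 - 6)/(56 - 73) + R)² = ((-59 - 6)/(56 - 73) - 1/146)² = (-65/(-17) - 1/146)² = (-65*(-1/17) - 1/146)² = (65/17 - 1/146)² = (9473/2482)² = 89737729/6160324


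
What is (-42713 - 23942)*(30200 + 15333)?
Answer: -3035002115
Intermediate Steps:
(-42713 - 23942)*(30200 + 15333) = -66655*45533 = -3035002115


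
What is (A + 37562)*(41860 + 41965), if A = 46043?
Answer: 7008189125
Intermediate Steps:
(A + 37562)*(41860 + 41965) = (46043 + 37562)*(41860 + 41965) = 83605*83825 = 7008189125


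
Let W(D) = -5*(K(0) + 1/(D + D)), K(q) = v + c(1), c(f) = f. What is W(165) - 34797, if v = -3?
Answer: -2295943/66 ≈ -34787.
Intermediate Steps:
K(q) = -2 (K(q) = -3 + 1 = -2)
W(D) = 10 - 5/(2*D) (W(D) = -5*(-2 + 1/(D + D)) = -5*(-2 + 1/(2*D)) = 10 - 5/(2*D))
W(165) - 34797 = (10 - 5/2/165) - 34797 = (10 - 5/2*1/165) - 34797 = (10 - 1/66) - 34797 = 659/66 - 34797 = -2295943/66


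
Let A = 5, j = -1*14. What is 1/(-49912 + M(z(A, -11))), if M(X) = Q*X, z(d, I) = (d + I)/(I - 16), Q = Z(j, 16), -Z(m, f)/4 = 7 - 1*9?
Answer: -9/449192 ≈ -2.0036e-5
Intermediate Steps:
j = -14
Z(m, f) = 8 (Z(m, f) = -4*(7 - 1*9) = -4*(7 - 9) = -4*(-2) = 8)
Q = 8
z(d, I) = (I + d)/(-16 + I)
M(X) = 8*X
1/(-49912 + M(z(A, -11))) = 1/(-49912 + 8*((-11 + 5)/(-16 - 11))) = 1/(-49912 + 8*(-6/(-27))) = 1/(-49912 + 8*(-1/27*(-6))) = 1/(-49912 + 8*(2/9)) = 1/(-49912 + 16/9) = 1/(-449192/9) = -9/449192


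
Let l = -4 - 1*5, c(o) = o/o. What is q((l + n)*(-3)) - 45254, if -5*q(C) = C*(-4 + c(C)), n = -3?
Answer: -226162/5 ≈ -45232.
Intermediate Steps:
c(o) = 1
l = -9 (l = -4 - 5 = -9)
q(C) = 3*C/5 (q(C) = -C*(-4 + 1)/5 = -C*(-3)/5 = -(-3)*C/5 = 3*C/5)
q((l + n)*(-3)) - 45254 = 3*((-9 - 3)*(-3))/5 - 45254 = 3*(-12*(-3))/5 - 45254 = (3/5)*36 - 45254 = 108/5 - 45254 = -226162/5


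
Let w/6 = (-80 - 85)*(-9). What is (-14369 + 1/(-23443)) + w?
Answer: -127975338/23443 ≈ -5459.0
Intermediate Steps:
w = 8910 (w = 6*((-80 - 85)*(-9)) = 6*(-165*(-9)) = 6*1485 = 8910)
(-14369 + 1/(-23443)) + w = (-14369 + 1/(-23443)) + 8910 = (-14369 - 1/23443) + 8910 = -336852468/23443 + 8910 = -127975338/23443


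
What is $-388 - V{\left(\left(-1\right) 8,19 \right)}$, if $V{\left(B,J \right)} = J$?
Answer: $-407$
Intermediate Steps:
$-388 - V{\left(\left(-1\right) 8,19 \right)} = -388 - 19 = -407$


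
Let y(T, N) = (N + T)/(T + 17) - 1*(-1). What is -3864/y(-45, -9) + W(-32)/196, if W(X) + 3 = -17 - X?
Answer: -2650581/2009 ≈ -1319.4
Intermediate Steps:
W(X) = -20 - X (W(X) = -3 + (-17 - X) = -20 - X)
y(T, N) = 1 + (N + T)/(17 + T) (y(T, N) = (N + T)/(17 + T) + 1 = 1 + (N + T)/(17 + T))
-3864/y(-45, -9) + W(-32)/196 = -3864*(17 - 45)/(17 - 9 + 2*(-45)) + (-20 - 1*(-32))/196 = -3864*(-28/(17 - 9 - 90)) + (-20 + 32)*(1/196) = -3864/((-1/28*(-82))) + 12*(1/196) = -3864/41/14 + 3/49 = -3864*14/41 + 3/49 = -54096/41 + 3/49 = -2650581/2009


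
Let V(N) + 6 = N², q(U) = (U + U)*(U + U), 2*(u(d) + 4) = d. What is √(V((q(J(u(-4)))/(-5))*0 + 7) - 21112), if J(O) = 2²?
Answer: 3*I*√2341 ≈ 145.15*I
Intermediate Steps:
u(d) = -4 + d/2
J(O) = 4
q(U) = 4*U² (q(U) = (2*U)*(2*U) = 4*U²)
V(N) = -6 + N²
√(V((q(J(u(-4)))/(-5))*0 + 7) - 21112) = √((-6 + (((4*4²)/(-5))*0 + 7)²) - 21112) = √((-6 + (((4*16)*(-⅕))*0 + 7)²) - 21112) = √((-6 + ((64*(-⅕))*0 + 7)²) - 21112) = √((-6 + (-64/5*0 + 7)²) - 21112) = √((-6 + (0 + 7)²) - 21112) = √((-6 + 7²) - 21112) = √((-6 + 49) - 21112) = √(43 - 21112) = √(-21069) = 3*I*√2341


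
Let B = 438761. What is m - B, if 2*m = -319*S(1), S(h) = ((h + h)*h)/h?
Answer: -439080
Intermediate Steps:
S(h) = 2*h (S(h) = ((2*h)*h)/h = (2*h²)/h = 2*h)
m = -319 (m = (-638)/2 = (-319*2)/2 = (½)*(-638) = -319)
m - B = -319 - 1*438761 = -319 - 438761 = -439080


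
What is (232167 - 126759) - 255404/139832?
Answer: 3684789013/34958 ≈ 1.0541e+5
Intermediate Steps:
(232167 - 126759) - 255404/139832 = 105408 - 255404*1/139832 = 105408 - 63851/34958 = 3684789013/34958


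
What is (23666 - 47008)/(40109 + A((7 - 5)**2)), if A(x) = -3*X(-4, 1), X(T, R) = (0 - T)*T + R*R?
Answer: -11671/20077 ≈ -0.58131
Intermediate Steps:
X(T, R) = R**2 - T**2 (X(T, R) = (-T)*T + R**2 = -T**2 + R**2 = R**2 - T**2)
A(x) = 45 (A(x) = -3*(1**2 - 1*(-4)**2) = -3*(1 - 1*16) = -3*(1 - 16) = -3*(-15) = 45)
(23666 - 47008)/(40109 + A((7 - 5)**2)) = (23666 - 47008)/(40109 + 45) = -23342/40154 = -23342*1/40154 = -11671/20077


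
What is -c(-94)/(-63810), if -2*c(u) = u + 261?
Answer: -167/127620 ≈ -0.0013086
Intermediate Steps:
c(u) = -261/2 - u/2 (c(u) = -(u + 261)/2 = -(261 + u)/2 = -261/2 - u/2)
-c(-94)/(-63810) = -(-261/2 - ½*(-94))/(-63810) = -(-261/2 + 47)*(-1)/63810 = -(-167)*(-1)/(2*63810) = -1*167/127620 = -167/127620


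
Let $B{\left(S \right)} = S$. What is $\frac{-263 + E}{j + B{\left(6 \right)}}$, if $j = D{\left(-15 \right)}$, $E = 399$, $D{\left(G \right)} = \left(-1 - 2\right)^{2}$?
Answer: $\frac{136}{15} \approx 9.0667$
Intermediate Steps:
$D{\left(G \right)} = 9$ ($D{\left(G \right)} = \left(-3\right)^{2} = 9$)
$j = 9$
$\frac{-263 + E}{j + B{\left(6 \right)}} = \frac{-263 + 399}{9 + 6} = \frac{136}{15}$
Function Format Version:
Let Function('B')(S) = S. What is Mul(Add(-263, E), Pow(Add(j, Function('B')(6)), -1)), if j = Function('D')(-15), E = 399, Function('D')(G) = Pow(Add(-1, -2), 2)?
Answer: Rational(136, 15) ≈ 9.0667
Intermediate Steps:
Function('D')(G) = 9 (Function('D')(G) = Pow(-3, 2) = 9)
j = 9
Mul(Add(-263, E), Pow(Add(j, Function('B')(6)), -1)) = Mul(Add(-263, 399), Pow(Add(9, 6), -1)) = Mul(136, Pow(15, -1)) = Mul(136, Rational(1, 15)) = Rational(136, 15)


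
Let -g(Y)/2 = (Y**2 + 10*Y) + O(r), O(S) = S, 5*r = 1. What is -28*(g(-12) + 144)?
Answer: -13384/5 ≈ -2676.8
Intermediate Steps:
r = 1/5 (r = (1/5)*1 = 1/5 ≈ 0.20000)
g(Y) = -2/5 - 20*Y - 2*Y**2 (g(Y) = -2*((Y**2 + 10*Y) + 1/5) = -2*(1/5 + Y**2 + 10*Y) = -2/5 - 20*Y - 2*Y**2)
-28*(g(-12) + 144) = -28*((-2/5 - 20*(-12) - 2*(-12)**2) + 144) = -28*((-2/5 + 240 - 2*144) + 144) = -28*((-2/5 + 240 - 288) + 144) = -28*(-242/5 + 144) = -28*478/5 = -13384/5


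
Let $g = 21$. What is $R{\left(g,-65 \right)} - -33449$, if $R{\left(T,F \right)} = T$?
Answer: $33470$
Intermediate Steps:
$R{\left(g,-65 \right)} - -33449 = 21 - -33449 = 21 + 33449 = 33470$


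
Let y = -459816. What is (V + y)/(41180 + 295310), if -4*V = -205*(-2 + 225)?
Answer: -1793549/1345960 ≈ -1.3325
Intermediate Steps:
V = 45715/4 (V = -(-205)*(-2 + 225)/4 = -(-205)*223/4 = -¼*(-45715) = 45715/4 ≈ 11429.)
(V + y)/(41180 + 295310) = (45715/4 - 459816)/(41180 + 295310) = -1793549/4/336490 = -1793549/4*1/336490 = -1793549/1345960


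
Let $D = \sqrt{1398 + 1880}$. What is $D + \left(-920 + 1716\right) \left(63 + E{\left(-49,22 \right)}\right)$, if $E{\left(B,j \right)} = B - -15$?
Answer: $23084 + \sqrt{3278} \approx 23141.0$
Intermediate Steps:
$E{\left(B,j \right)} = 15 + B$ ($E{\left(B,j \right)} = B + 15 = 15 + B$)
$D = \sqrt{3278} \approx 57.254$
$D + \left(-920 + 1716\right) \left(63 + E{\left(-49,22 \right)}\right) = \sqrt{3278} + \left(-920 + 1716\right) \left(63 + \left(15 - 49\right)\right) = \sqrt{3278} + 796 \left(63 - 34\right) = \sqrt{3278} + 796 \cdot 29 = \sqrt{3278} + 23084 = 23084 + \sqrt{3278}$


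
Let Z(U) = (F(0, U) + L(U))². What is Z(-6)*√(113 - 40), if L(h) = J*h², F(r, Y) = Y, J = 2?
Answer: 4356*√73 ≈ 37218.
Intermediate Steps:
L(h) = 2*h²
Z(U) = (U + 2*U²)²
Z(-6)*√(113 - 40) = ((-6)²*(1 + 2*(-6))²)*√(113 - 40) = (36*(1 - 12)²)*√73 = (36*(-11)²)*√73 = (36*121)*√73 = 4356*√73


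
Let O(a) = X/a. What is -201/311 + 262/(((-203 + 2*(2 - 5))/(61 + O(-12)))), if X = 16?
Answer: -14711305/194997 ≈ -75.444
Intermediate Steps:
O(a) = 16/a
-201/311 + 262/(((-203 + 2*(2 - 5))/(61 + O(-12)))) = -201/311 + 262/(((-203 + 2*(2 - 5))/(61 + 16/(-12)))) = -201*1/311 + 262/(((-203 + 2*(-3))/(61 + 16*(-1/12)))) = -201/311 + 262/(((-203 - 6)/(61 - 4/3))) = -201/311 + 262/((-209/179/3)) = -201/311 + 262/((-209*3/179)) = -201/311 + 262/(-627/179) = -201/311 + 262*(-179/627) = -201/311 - 46898/627 = -14711305/194997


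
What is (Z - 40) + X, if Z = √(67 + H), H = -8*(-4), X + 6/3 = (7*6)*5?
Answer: 168 + 3*√11 ≈ 177.95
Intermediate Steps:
X = 208 (X = -2 + (7*6)*5 = -2 + 42*5 = -2 + 210 = 208)
H = 32
Z = 3*√11 (Z = √(67 + 32) = √99 = 3*√11 ≈ 9.9499)
(Z - 40) + X = (3*√11 - 40) + 208 = (-40 + 3*√11) + 208 = 168 + 3*√11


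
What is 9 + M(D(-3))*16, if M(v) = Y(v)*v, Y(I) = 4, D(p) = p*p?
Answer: 585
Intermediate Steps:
D(p) = p²
M(v) = 4*v
9 + M(D(-3))*16 = 9 + (4*(-3)²)*16 = 9 + (4*9)*16 = 9 + 36*16 = 9 + 576 = 585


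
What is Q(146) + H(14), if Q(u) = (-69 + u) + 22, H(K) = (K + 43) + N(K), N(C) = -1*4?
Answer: 152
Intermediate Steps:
N(C) = -4
H(K) = 39 + K (H(K) = (K + 43) - 4 = (43 + K) - 4 = 39 + K)
Q(u) = -47 + u
Q(146) + H(14) = (-47 + 146) + (39 + 14) = 99 + 53 = 152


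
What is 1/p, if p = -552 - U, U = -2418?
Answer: 1/1866 ≈ 0.00053591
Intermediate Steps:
p = 1866 (p = -552 - 1*(-2418) = -552 + 2418 = 1866)
1/p = 1/1866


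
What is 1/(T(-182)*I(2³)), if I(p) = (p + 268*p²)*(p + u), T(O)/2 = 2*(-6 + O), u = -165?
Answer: 1/2025978240 ≈ 4.9359e-10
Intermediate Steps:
T(O) = -24 + 4*O (T(O) = 2*(2*(-6 + O)) = 2*(-12 + 2*O) = -24 + 4*O)
I(p) = (-165 + p)*(p + 268*p²) (I(p) = (p + 268*p²)*(p - 165) = (p + 268*p²)*(-165 + p) = (-165 + p)*(p + 268*p²))
1/(T(-182)*I(2³)) = 1/((-24 + 4*(-182))*((2³*(-165 - 44219*2³ + 268*(2³)²)))) = 1/((-24 - 728)*((8*(-165 - 44219*8 + 268*8²)))) = 1/((-752)*((8*(-165 - 353752 + 268*64)))) = -1/(8*(-165 - 353752 + 17152))/752 = -1/(752*(8*(-336765))) = -1/752/(-2694120) = -1/752*(-1/2694120) = 1/2025978240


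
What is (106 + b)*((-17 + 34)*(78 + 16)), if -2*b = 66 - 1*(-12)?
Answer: 107066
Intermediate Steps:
b = -39 (b = -(66 - 1*(-12))/2 = -(66 + 12)/2 = -½*78 = -39)
(106 + b)*((-17 + 34)*(78 + 16)) = (106 - 39)*((-17 + 34)*(78 + 16)) = 67*(17*94) = 67*1598 = 107066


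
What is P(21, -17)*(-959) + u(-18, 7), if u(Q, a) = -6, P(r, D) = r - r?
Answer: -6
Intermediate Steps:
P(r, D) = 0
P(21, -17)*(-959) + u(-18, 7) = 0*(-959) - 6 = 0 - 6 = -6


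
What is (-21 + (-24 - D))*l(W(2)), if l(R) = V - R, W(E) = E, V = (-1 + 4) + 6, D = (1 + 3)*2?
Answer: -371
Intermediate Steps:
D = 8 (D = 4*2 = 8)
V = 9 (V = 3 + 6 = 9)
l(R) = 9 - R
(-21 + (-24 - D))*l(W(2)) = (-21 + (-24 - 1*8))*(9 - 1*2) = (-21 + (-24 - 8))*(9 - 2) = (-21 - 32)*7 = -53*7 = -371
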